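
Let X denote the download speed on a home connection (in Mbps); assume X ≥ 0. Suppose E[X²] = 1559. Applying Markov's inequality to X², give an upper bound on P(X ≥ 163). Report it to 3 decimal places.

0.059

Since X ≥ 0, the event {X ≥ 163} is the same as {X² ≥ 26569}.
Markov's inequality applied to X² gives P(X² ≥ 26569) ≤ E[X²]/26569 = 1559/26569 = 0.0587.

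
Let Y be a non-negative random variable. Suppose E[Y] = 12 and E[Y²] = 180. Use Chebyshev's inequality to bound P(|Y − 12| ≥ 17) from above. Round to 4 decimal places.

0.1246

Var(Y) = E[Y²] − (E[Y])² = 180 − 144 = 36.
Chebyshev's inequality: P(|Y − μ| ≥ t) ≤ Var(Y)/t² = 36/289 = 0.1246.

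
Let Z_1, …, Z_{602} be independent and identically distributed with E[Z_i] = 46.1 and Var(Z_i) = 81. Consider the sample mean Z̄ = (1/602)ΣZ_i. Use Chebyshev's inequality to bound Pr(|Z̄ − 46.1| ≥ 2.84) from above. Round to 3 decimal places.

Var(Z̄) = Var(Z_i)/n = 81/602 = 0.13455.
Chebyshev: Pr(|Z̄ − 46.1| ≥ 2.84) ≤ Var(Z̄)/(2.84)² = 81/(602·2.84²) = 0.0167.

0.017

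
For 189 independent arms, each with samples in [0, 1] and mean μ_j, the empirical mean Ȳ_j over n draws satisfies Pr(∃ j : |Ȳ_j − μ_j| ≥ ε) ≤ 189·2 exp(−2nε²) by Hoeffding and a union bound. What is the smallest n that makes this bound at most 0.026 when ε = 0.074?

Need 2·189·exp(−2nε²) ≤ 0.026, i.e. exp(−2nε²) ≤ 0.026/378.
So 2nε² ≥ ln(378/0.026) = 9.584553.
Hence n ≥ 9.584553/(2·0.074²) = 875.142.
The smallest integer n is 876.

876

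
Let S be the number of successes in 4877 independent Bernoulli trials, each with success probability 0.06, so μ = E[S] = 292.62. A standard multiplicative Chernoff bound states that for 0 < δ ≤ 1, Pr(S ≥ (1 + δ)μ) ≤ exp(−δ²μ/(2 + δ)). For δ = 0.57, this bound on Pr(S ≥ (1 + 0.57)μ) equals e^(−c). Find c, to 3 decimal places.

c = δ²μ/(2 + δ) = 0.57²·292.62/(2 + 0.57) = 36.9931.

36.993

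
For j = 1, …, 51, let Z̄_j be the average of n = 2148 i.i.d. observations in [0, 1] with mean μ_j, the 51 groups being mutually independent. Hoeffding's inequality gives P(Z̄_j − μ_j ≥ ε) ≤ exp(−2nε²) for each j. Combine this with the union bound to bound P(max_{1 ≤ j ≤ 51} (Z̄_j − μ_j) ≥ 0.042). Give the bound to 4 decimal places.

0.0261

Per-experiment Hoeffding bound: exp(−2·2148·0.042²) = exp(−7.57814) = 0.00051151.
Union bound over 51 events: 51·0.00051151 = 0.02609.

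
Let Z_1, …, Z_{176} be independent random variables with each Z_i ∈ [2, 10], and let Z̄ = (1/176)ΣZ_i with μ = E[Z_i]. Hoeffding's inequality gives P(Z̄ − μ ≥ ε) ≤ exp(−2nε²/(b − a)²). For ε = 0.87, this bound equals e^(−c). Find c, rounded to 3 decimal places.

c = 2nε²/(b − a)² = 2·176·0.87² / 8² = 4.1630.

4.163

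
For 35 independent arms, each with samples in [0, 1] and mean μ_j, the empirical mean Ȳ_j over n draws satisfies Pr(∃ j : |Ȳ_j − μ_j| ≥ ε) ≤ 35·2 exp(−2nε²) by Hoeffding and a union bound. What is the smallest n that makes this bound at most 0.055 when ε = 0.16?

Need 2·35·exp(−2nε²) ≤ 0.055, i.e. exp(−2nε²) ≤ 0.055/70.
So 2nε² ≥ ln(70/0.055) = 7.148917.
Hence n ≥ 7.148917/(2·0.16²) = 139.627.
The smallest integer n is 140.

140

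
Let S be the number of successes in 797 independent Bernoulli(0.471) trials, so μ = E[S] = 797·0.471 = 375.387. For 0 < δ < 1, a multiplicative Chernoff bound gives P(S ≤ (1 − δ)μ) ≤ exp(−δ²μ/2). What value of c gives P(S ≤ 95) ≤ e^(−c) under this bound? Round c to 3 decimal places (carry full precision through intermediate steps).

Write 95 = (1 − δ)μ, so δ = 1 − 95/375.387 = 0.7469278…
Then the exponent is δ²μ/2 = (μ − 95)²/(2μ) = 104.714428.

104.714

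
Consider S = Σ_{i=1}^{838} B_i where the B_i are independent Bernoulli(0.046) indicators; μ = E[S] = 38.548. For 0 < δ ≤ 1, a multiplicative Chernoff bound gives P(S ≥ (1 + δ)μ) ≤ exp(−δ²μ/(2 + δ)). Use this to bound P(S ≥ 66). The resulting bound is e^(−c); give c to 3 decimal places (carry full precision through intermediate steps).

Write 66 = (1 + δ)μ, so δ = 66/38.548 − 1 = 0.7121511…
Then the exponent is δ²μ/(2 + δ) = (66 − μ)² / (μ·(2 + δ)) = 7.208290.

7.208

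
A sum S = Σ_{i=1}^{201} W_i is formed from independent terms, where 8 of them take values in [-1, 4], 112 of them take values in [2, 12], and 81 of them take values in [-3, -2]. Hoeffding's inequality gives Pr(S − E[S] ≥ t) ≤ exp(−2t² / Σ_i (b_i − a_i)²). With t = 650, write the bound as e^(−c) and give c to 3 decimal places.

Σ(b_i − a_i)² = 8·5² + 112·10² + 81·1² = 11481.
c = 2t² / 11481 = 2·650² / 11481 = 73.5999.

73.600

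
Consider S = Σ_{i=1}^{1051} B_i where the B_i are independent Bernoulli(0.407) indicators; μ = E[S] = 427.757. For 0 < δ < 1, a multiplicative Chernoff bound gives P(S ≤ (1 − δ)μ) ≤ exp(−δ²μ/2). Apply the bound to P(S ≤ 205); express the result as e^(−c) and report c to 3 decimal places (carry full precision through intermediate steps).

58.001

Write 205 = (1 − δ)μ, so δ = 1 − 205/427.757 = 0.5207559…
Then the exponent is δ²μ/2 = (μ − 205)²/(2μ) = 58.001016.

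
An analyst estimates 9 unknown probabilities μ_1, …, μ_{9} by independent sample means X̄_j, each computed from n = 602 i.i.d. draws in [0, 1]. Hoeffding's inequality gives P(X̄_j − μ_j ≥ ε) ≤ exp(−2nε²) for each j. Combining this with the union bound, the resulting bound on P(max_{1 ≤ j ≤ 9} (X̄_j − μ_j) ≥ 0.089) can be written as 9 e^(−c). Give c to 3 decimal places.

Union bound over the 9 events: P(max_{1 ≤ j ≤ 9} (X̄_j − μ_j) ≥ 0.089) ≤ 9·exp(−2nε²) = 9 exp(−2·602·0.089²).
So c = 2·602·0.089² = 9.5369.

9.537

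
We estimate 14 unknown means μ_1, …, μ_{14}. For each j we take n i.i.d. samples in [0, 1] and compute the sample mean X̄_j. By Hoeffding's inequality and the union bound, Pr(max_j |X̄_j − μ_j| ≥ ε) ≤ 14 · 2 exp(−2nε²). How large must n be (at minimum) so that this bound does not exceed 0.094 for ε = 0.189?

Need 2·14·exp(−2nε²) ≤ 0.094, i.e. exp(−2nε²) ≤ 0.094/28.
So 2nε² ≥ ln(28/0.094) = 5.696665.
Hence n ≥ 5.696665/(2·0.189²) = 79.738.
The smallest integer n is 80.

80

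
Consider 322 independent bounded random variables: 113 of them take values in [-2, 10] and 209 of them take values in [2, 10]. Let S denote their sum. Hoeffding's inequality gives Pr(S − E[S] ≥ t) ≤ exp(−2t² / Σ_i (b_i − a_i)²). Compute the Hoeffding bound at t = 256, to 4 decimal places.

0.0120

Σ(b_i − a_i)² = 113·12² + 209·8² = 29648.
Exponent = 2·256² / 29648 = 4.42094.
Bound = exp(−4.42094) = 0.01202.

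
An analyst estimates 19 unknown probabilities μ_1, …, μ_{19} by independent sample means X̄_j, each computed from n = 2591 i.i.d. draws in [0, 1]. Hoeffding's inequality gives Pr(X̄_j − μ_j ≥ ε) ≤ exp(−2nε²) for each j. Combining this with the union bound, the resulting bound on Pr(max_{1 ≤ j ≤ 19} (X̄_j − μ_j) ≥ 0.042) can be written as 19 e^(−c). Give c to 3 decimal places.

9.141

Union bound over the 19 events: Pr(max_{1 ≤ j ≤ 19} (X̄_j − μ_j) ≥ 0.042) ≤ 19·exp(−2nε²) = 19 exp(−2·2591·0.042²).
So c = 2·2591·0.042² = 9.1410.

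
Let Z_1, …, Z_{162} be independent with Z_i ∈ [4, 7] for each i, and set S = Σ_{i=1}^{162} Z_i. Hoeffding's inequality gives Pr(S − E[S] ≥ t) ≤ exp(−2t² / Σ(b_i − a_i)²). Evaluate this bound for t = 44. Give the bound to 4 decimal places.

Σ(b_i − a_i)² = 162·(3)² = 1458.
Exponent = 2·44²/1458 = 2.6557.
Bound = exp(−2.6557) = 0.07025.

0.0703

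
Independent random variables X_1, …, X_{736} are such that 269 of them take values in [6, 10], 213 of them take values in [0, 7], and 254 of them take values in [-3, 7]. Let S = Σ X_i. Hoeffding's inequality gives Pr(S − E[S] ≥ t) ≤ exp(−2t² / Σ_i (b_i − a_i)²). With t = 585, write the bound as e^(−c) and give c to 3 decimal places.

Σ(b_i − a_i)² = 269·4² + 213·7² + 254·10² = 40141.
c = 2t² / 40141 = 2·585² / 40141 = 17.0511.

17.051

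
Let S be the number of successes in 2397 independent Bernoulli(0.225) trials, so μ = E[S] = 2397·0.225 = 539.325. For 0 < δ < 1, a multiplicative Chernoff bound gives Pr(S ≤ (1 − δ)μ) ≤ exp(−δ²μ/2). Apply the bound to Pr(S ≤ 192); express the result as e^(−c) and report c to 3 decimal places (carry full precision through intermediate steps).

Write 192 = (1 − δ)μ, so δ = 1 − 192/539.325 = 0.6439994…
Then the exponent is δ²μ/2 = (μ − 192)²/(2μ) = 111.838553.

111.839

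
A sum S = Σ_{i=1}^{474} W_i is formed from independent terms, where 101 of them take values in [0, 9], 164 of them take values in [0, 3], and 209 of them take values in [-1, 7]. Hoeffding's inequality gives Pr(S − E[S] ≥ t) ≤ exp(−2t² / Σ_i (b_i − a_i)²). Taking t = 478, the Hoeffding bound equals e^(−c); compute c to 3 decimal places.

Σ(b_i − a_i)² = 101·9² + 164·3² + 209·8² = 23033.
c = 2t² / 23033 = 2·478² / 23033 = 19.8397.

19.840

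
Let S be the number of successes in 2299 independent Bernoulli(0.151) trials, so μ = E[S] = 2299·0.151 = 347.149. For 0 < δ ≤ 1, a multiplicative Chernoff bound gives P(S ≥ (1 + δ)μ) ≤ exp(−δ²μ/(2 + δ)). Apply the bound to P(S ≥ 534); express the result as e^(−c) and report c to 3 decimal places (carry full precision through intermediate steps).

Write 534 = (1 + δ)μ, so δ = 534/347.149 − 1 = 0.5382444…
Then the exponent is δ²μ/(2 + δ) = (534 − μ)² / (μ·(2 + δ)) = 39.622466.

39.622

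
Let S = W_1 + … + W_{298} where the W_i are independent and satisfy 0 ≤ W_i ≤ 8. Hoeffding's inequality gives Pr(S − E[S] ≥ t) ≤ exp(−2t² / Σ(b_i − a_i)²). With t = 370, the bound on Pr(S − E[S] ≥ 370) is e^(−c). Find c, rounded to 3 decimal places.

Σ(b_i − a_i)² = 298·(8)² = 19072.
c = 2t²/19072 = 2·370²/19072 = 14.3561.

14.356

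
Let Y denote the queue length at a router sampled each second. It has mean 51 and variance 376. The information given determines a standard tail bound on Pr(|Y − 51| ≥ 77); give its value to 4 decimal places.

0.0634

Mean and variance are known, so Chebyshev's inequality applies.
Chebyshev: Pr(|Y − μ| ≥ t) ≤ Var(Y)/t².
Bound = 376 / 5929 = 0.0634.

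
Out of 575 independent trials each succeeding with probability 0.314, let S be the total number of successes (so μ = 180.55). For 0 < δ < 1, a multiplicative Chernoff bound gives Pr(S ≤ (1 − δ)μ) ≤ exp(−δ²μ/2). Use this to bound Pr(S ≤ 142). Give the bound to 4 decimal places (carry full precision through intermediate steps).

0.0163

Write 142 = (1 − δ)μ, so δ = 1 − 142/180.55 = 0.2135143…
Then the exponent is δ²μ/2 = (μ − 142)²/(2μ) = 4.115487.
Bound = exp(−4.115487) = 0.01632.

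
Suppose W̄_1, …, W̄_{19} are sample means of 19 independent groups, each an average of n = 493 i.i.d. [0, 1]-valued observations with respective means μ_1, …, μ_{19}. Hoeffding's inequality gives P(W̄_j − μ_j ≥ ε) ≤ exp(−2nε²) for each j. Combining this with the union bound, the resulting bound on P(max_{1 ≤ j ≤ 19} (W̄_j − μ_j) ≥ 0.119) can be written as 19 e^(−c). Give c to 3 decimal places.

Union bound over the 19 events: P(max_{1 ≤ j ≤ 19} (W̄_j − μ_j) ≥ 0.119) ≤ 19·exp(−2nε²) = 19 exp(−2·493·0.119²).
So c = 2·493·0.119² = 13.9627.

13.963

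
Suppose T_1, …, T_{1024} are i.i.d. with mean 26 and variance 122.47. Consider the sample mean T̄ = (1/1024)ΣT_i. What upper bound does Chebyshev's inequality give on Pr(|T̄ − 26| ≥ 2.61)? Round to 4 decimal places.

0.0176

Var(T̄) = Var(T_i)/n = 122.47/1024 = 0.1196.
Chebyshev: Pr(|T̄ − 26| ≥ 2.61) ≤ Var(T̄)/(2.61)² = 122.47/(1024·2.61²) = 0.0176.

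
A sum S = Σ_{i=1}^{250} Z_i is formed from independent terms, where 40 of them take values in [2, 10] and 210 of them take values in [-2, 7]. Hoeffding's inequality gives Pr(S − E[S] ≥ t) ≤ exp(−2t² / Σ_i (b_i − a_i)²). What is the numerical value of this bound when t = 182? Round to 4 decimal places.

Σ(b_i − a_i)² = 40·8² + 210·9² = 19570.
Exponent = 2·182² / 19570 = 3.38518.
Bound = exp(−3.38518) = 0.03387.

0.0339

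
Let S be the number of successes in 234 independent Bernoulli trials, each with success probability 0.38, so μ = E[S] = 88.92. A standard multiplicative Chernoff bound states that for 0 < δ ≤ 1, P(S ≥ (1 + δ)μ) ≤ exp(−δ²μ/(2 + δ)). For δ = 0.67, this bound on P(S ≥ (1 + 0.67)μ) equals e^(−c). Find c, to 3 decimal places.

14.950

c = δ²μ/(2 + δ) = 0.67²·88.92/(2 + 0.67) = 14.9499.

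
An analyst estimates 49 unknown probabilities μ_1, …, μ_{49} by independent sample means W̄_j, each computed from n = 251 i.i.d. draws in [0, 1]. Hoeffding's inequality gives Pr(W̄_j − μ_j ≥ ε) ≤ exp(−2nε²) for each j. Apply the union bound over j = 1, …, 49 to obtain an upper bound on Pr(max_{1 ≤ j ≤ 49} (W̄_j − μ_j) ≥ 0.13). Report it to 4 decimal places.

Per-experiment Hoeffding bound: exp(−2·251·0.13²) = exp(−8.48380) = 0.00020679.
Union bound over 49 events: 49·0.00020679 = 0.01013.

0.0101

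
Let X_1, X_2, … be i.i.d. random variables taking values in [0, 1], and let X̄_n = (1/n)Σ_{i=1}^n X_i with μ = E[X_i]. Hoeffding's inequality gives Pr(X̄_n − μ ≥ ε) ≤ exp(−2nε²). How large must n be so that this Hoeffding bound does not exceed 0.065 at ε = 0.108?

Require exp(−2nε²) ≤ 0.065, i.e. 2nε² ≥ ln(1/0.065) = 2.733368.
So n ≥ 2.733368 / (2·0.108²) = 117.171.
The smallest integer n is 118.

118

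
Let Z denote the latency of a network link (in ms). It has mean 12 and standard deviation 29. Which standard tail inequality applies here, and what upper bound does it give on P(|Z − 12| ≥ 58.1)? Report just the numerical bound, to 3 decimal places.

0.249

Mean and variance are known, so Chebyshev's inequality applies.
Chebyshev: P(|Z − μ| ≥ t) ≤ Var(Z)/t².
Var(Z) = σ² = 29² = 841.
Bound = 841 / 3375.61 = 0.2491.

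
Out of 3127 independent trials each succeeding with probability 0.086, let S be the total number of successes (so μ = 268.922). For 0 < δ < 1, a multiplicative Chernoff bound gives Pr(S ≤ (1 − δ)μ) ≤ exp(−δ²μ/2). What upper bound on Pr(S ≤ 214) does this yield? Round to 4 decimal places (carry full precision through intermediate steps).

Write 214 = (1 − δ)μ, so δ = 1 − 214/268.922 = 0.2042302…
Then the exponent is δ²μ/2 = (μ − 214)²/(2μ) = 5.608366.
Bound = exp(−5.608366) = 0.00367.

0.0037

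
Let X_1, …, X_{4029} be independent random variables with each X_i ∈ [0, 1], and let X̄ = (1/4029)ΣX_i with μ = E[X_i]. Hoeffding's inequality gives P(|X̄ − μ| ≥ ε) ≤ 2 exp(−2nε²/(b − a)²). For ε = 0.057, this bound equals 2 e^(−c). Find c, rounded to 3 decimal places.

26.180

c = 2nε²/(b − a)² = 2·4029·0.057² / 1² = 26.1804.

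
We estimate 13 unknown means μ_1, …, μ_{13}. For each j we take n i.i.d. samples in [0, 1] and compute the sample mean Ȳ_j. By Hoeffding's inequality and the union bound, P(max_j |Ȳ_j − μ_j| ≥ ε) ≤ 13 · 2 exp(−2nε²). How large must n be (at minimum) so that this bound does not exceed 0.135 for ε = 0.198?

68

Need 2·13·exp(−2nε²) ≤ 0.135, i.e. exp(−2nε²) ≤ 0.135/26.
So 2nε² ≥ ln(26/0.135) = 5.260577.
Hence n ≥ 5.260577/(2·0.198²) = 67.092.
The smallest integer n is 68.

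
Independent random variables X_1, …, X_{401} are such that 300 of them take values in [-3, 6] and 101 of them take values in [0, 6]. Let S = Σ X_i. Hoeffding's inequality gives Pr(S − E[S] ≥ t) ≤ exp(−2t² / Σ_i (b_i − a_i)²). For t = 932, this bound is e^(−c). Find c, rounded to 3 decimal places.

62.187

Σ(b_i − a_i)² = 300·9² + 101·6² = 27936.
c = 2t² / 27936 = 2·932² / 27936 = 62.1867.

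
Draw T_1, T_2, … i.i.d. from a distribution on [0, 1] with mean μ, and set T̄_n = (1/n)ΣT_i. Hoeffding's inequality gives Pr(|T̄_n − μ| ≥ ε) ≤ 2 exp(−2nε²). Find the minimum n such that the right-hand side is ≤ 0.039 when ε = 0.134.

110

Require 2·exp(−2nε²) ≤ 0.039, i.e. 2nε² ≥ ln(2/0.039) = 3.937341.
So n ≥ 3.937341 / (2·0.134²) = 109.639.
The smallest integer n is 110.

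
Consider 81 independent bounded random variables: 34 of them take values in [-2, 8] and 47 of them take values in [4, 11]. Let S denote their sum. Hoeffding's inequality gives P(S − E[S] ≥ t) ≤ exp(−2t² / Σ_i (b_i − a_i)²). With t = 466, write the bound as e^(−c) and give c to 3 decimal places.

Σ(b_i − a_i)² = 34·10² + 47·7² = 5703.
c = 2t² / 5703 = 2·466² / 5703 = 76.1550.

76.155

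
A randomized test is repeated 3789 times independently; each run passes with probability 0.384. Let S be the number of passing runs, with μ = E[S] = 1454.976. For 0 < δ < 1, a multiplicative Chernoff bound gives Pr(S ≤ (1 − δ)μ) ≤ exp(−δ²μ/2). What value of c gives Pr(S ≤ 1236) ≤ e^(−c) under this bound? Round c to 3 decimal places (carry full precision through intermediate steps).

Write 1236 = (1 − δ)μ, so δ = 1 − 1236/1454.976 = 0.1505015…
Then the exponent is δ²μ/2 = (μ − 1236)²/(2μ) = 16.478103.

16.478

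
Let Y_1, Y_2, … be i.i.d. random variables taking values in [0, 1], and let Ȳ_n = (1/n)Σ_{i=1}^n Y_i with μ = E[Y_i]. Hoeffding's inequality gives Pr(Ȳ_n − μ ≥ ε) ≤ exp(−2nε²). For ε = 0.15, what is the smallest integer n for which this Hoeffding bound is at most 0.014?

95

Require exp(−2nε²) ≤ 0.014, i.e. 2nε² ≥ ln(1/0.014) = 4.268698.
So n ≥ 4.268698 / (2·0.15²) = 94.860.
The smallest integer n is 95.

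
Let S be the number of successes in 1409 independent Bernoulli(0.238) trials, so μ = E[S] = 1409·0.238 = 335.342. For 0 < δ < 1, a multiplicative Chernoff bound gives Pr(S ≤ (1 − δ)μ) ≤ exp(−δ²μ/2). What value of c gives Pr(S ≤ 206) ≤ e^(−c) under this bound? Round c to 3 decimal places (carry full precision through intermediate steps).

Write 206 = (1 − δ)μ, so δ = 1 − 206/335.342 = 0.3857018…
Then the exponent is δ²μ/2 = (μ − 206)²/(2μ) = 24.943719.

24.944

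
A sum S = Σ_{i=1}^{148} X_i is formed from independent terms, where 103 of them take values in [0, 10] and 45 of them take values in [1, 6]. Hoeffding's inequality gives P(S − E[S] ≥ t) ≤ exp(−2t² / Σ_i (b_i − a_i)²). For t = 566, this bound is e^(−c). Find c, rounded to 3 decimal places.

56.080

Σ(b_i − a_i)² = 103·10² + 45·5² = 11425.
c = 2t² / 11425 = 2·566² / 11425 = 56.0798.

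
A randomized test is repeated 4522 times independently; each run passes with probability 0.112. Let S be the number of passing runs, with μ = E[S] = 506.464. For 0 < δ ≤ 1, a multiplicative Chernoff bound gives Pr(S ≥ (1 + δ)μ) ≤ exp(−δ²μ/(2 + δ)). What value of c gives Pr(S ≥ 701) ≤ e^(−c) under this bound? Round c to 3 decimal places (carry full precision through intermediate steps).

Write 701 = (1 + δ)μ, so δ = 701/506.464 − 1 = 0.3841063…
Then the exponent is δ²μ/(2 + δ) = (701 − μ)² / (μ·(2 + δ)) = 31.341933.

31.342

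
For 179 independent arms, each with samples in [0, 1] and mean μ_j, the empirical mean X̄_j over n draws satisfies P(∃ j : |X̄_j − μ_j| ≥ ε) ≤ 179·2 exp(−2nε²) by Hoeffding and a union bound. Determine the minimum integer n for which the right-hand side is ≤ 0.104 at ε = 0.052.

1506

Need 2·179·exp(−2nε²) ≤ 0.104, i.e. exp(−2nε²) ≤ 0.104/358.
So 2nε² ≥ ln(358/0.104) = 8.143897.
Hence n ≥ 8.143897/(2·0.052²) = 1505.898.
The smallest integer n is 1506.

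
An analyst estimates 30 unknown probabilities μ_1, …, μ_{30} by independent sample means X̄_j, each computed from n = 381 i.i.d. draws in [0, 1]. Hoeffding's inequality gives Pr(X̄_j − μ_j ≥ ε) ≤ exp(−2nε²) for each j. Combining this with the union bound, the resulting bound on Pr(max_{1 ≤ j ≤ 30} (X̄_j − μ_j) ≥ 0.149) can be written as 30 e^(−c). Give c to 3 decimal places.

Union bound over the 30 events: Pr(max_{1 ≤ j ≤ 30} (X̄_j − μ_j) ≥ 0.149) ≤ 30·exp(−2nε²) = 30 exp(−2·381·0.149²).
So c = 2·381·0.149² = 16.9172.

16.917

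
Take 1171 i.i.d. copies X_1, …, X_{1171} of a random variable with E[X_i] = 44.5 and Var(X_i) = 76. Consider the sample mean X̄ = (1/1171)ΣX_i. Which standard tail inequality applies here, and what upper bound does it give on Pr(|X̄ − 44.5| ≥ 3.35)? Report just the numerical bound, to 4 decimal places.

With mean and variance of each term known, Chebyshev's inequality bounds the deviation of the sum (or sample mean).
Var(X̄) = Var(X_i)/n = 76/1171 = 0.064902.
Chebyshev: Pr(|X̄ − 44.5| ≥ 3.35) ≤ Var(X̄)/(3.35)² = 76/(1171·3.35²) = 0.0058.

0.0058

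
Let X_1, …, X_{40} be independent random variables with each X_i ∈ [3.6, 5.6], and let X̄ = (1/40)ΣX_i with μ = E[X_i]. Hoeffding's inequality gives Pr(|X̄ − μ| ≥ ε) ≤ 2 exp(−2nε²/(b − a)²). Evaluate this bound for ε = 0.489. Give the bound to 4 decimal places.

Exponent: 2nε²/(b − a)² = 2·40·0.489² / 2² = 4.78242.
Bound = 2·exp(−4.78242) = 0.01675.

0.0168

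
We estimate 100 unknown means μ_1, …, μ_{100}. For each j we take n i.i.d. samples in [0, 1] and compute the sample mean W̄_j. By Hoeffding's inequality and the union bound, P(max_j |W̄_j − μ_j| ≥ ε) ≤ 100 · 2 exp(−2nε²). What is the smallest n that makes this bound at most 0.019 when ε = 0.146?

218

Need 2·100·exp(−2nε²) ≤ 0.019, i.e. exp(−2nε²) ≤ 0.019/200.
So 2nε² ≥ ln(200/0.019) = 9.261634.
Hence n ≥ 9.261634/(2·0.146²) = 217.246.
The smallest integer n is 218.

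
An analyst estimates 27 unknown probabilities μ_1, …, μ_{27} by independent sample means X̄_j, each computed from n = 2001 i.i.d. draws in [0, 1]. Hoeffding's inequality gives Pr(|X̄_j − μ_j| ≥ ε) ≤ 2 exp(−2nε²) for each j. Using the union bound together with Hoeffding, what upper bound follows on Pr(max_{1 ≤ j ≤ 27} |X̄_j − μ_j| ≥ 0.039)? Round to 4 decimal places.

Per-experiment Hoeffding bound: 2·exp(−2·2001·0.039²) = 2·exp(−6.08704) = 0.0045442.
Union bound over 27 events: 27·0.0045442 = 0.12269.

0.1227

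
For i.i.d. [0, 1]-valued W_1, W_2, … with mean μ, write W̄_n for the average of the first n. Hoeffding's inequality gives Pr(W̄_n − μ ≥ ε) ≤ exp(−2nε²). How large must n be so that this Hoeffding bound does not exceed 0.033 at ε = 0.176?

Require exp(−2nε²) ≤ 0.033, i.e. 2nε² ≥ ln(1/0.033) = 3.411248.
So n ≥ 3.411248 / (2·0.176²) = 55.063.
The smallest integer n is 56.

56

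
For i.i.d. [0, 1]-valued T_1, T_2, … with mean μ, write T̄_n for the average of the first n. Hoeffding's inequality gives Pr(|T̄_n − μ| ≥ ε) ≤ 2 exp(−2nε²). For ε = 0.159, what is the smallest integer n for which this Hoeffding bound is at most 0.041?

77

Require 2·exp(−2nε²) ≤ 0.041, i.e. 2nε² ≥ ln(2/0.041) = 3.887330.
So n ≥ 3.887330 / (2·0.159²) = 76.882.
The smallest integer n is 77.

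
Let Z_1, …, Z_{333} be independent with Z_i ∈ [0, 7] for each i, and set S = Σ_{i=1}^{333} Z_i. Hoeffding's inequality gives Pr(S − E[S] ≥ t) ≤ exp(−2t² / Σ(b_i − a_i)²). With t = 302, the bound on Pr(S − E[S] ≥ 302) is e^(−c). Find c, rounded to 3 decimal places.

Σ(b_i − a_i)² = 333·(7)² = 16317.
c = 2t²/16317 = 2·302²/16317 = 11.1790.

11.179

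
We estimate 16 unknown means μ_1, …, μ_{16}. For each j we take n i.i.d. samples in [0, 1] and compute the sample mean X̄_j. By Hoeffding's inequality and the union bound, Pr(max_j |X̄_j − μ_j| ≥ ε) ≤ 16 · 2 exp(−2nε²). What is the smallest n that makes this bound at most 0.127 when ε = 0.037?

Need 2·16·exp(−2nε²) ≤ 0.127, i.e. exp(−2nε²) ≤ 0.127/32.
So 2nε² ≥ ln(32/0.127) = 5.529304.
Hence n ≥ 5.529304/(2·0.037²) = 2019.468.
The smallest integer n is 2020.

2020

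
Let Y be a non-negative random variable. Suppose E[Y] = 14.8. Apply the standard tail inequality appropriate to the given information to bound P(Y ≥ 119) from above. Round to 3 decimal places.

Only the mean of a non-negative variable is known, so Markov's inequality is the applicable tail bound.
Markov's inequality: for a non-negative random variable, P(Y ≥ a) ≤ E[Y]/a.
Here E[Y] = 14.8 and a = 119, so the bound is 14.8/119 = 0.1244.

0.124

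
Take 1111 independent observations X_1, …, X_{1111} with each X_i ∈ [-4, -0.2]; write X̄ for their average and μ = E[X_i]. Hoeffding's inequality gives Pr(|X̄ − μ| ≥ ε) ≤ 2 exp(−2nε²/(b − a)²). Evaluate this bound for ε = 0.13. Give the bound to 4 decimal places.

0.1485

Exponent: 2nε²/(b − a)² = 2·1111·0.13² / 3.8² = 2.60054.
Bound = 2·exp(−2.60054) = 0.14847.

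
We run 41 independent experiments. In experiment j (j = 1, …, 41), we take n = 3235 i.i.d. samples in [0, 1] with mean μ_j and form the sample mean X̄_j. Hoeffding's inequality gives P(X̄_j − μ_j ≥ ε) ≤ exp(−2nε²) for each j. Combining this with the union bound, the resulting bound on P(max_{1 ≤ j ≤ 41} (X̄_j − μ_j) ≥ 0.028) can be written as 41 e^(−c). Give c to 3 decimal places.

5.072

Union bound over the 41 events: P(max_{1 ≤ j ≤ 41} (X̄_j − μ_j) ≥ 0.028) ≤ 41·exp(−2nε²) = 41 exp(−2·3235·0.028²).
So c = 2·3235·0.028² = 5.0725.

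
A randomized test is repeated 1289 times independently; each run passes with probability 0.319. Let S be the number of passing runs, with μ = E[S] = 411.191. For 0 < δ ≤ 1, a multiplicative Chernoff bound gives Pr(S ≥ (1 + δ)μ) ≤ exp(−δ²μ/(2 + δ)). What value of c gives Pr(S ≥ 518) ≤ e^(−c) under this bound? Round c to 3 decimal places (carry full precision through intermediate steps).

12.278

Write 518 = (1 + δ)μ, so δ = 518/411.191 − 1 = 0.2597552…
Then the exponent is δ²μ/(2 + δ) = (518 − μ)² / (μ·(2 + δ)) = 12.277522.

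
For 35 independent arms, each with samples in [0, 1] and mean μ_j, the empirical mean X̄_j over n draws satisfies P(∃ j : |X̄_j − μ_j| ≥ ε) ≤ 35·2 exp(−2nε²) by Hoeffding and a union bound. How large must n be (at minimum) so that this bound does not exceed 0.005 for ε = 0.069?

Need 2·35·exp(−2nε²) ≤ 0.005, i.e. exp(−2nε²) ≤ 0.005/70.
So 2nε² ≥ ln(70/0.005) = 9.546813.
Hence n ≥ 9.546813/(2·0.069²) = 1002.606.
The smallest integer n is 1003.

1003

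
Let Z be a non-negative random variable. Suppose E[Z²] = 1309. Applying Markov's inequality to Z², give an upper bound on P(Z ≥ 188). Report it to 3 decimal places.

Since Z ≥ 0, the event {Z ≥ 188} is the same as {Z² ≥ 35344}.
Markov's inequality applied to Z² gives P(Z² ≥ 35344) ≤ E[Z²]/35344 = 1309/35344 = 0.0370.

0.037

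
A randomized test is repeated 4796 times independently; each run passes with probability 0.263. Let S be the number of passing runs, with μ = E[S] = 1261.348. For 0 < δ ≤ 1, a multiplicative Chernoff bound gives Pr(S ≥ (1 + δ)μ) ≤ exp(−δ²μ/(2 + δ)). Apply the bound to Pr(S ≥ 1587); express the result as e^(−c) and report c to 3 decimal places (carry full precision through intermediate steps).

Write 1587 = (1 + δ)μ, so δ = 1587/1261.348 − 1 = 0.2581778…
Then the exponent is δ²μ/(2 + δ) = (1587 − μ)² / (μ·(2 + δ)) = 37.231836.

37.232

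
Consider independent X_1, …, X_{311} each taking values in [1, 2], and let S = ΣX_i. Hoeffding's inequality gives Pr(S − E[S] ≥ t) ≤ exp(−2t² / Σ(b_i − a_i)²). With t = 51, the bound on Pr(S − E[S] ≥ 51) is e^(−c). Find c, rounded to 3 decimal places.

16.727

Σ(b_i − a_i)² = 311·(1)² = 311.
c = 2t²/311 = 2·51²/311 = 16.7267.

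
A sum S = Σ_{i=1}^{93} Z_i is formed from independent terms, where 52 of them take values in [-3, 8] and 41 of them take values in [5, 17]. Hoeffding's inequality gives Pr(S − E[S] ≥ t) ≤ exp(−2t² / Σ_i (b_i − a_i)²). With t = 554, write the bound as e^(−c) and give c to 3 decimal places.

Σ(b_i − a_i)² = 52·11² + 41·12² = 12196.
c = 2t² / 12196 = 2·554² / 12196 = 50.3306.

50.331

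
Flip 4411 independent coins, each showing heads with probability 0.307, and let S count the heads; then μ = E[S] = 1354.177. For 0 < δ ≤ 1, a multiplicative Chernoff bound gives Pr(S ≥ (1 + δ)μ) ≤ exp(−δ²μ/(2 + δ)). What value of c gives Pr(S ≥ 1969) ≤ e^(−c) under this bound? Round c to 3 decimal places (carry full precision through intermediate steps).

Write 1969 = (1 + δ)μ, so δ = 1969/1354.177 − 1 = 0.4540197…
Then the exponent is δ²μ/(2 + δ) = (1969 − μ)² / (μ·(2 + δ)) = 113.748778.

113.749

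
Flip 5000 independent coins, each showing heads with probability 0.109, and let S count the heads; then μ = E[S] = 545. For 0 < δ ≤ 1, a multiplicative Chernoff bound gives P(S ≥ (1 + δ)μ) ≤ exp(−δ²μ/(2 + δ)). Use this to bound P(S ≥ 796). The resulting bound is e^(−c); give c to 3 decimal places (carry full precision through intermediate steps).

Write 796 = (1 + δ)μ, so δ = 796/545 − 1 = 0.4605505…
Then the exponent is δ²μ/(2 + δ) = (796 − μ)² / (μ·(2 + δ)) = 46.980611.

46.981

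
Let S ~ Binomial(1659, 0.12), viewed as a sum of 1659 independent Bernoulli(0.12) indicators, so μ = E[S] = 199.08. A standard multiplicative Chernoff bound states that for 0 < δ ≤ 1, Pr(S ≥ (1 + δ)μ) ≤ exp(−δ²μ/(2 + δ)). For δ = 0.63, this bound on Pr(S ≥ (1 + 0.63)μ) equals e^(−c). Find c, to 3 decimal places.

30.044

c = δ²μ/(2 + δ) = 0.63²·199.08/(2 + 0.63) = 30.0437.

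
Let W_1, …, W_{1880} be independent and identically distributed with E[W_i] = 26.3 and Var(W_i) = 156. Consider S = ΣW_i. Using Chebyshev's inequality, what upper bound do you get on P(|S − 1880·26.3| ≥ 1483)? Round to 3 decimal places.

0.133

Var(S) = n·Var(W_i) = 1880·156 = 293280.
Chebyshev: P(|S − 1880·26.3| ≥ 1483) ≤ Var(S)/1483² = 293280/2199289 = 0.1334.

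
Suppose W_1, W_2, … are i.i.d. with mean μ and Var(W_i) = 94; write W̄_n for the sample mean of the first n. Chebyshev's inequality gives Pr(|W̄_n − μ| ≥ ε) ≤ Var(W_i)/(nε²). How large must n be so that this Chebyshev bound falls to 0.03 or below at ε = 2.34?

Require 94/(n·2.34²) ≤ 0.03, i.e. n ≥ 94/(0.03·2.34²) = 572.236.
The smallest integer n is 573.

573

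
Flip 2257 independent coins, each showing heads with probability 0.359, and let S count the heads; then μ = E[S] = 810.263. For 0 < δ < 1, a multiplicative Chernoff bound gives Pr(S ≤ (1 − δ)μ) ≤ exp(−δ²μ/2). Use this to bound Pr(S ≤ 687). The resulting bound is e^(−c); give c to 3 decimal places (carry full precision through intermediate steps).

Write 687 = (1 − δ)μ, so δ = 1 − 687/810.263 = 0.1521271…
Then the exponent is δ²μ/2 = (μ − 687)²/(2μ) = 9.375824.

9.376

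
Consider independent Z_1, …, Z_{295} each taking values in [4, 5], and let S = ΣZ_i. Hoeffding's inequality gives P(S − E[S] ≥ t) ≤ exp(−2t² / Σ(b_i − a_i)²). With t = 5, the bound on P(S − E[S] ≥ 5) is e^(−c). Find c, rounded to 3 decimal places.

0.169

Σ(b_i − a_i)² = 295·(1)² = 295.
c = 2t²/295 = 2·5²/295 = 0.1695.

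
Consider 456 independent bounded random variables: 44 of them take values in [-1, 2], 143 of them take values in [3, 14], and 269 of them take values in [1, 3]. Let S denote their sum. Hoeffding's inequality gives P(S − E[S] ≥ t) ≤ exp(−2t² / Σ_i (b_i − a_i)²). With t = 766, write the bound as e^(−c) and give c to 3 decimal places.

Σ(b_i − a_i)² = 44·3² + 143·11² + 269·2² = 18775.
c = 2t² / 18775 = 2·766² / 18775 = 62.5040.

62.504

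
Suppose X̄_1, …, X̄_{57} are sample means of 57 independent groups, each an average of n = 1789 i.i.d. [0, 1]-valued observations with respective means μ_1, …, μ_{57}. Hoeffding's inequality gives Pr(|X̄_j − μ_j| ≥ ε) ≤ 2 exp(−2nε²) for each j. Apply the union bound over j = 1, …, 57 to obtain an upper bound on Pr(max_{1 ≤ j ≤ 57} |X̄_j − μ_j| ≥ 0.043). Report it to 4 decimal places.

Per-experiment Hoeffding bound: 2·exp(−2·1789·0.043²) = 2·exp(−6.61572) = 0.0026783.
Union bound over 57 events: 57·0.0026783 = 0.15266.

0.1527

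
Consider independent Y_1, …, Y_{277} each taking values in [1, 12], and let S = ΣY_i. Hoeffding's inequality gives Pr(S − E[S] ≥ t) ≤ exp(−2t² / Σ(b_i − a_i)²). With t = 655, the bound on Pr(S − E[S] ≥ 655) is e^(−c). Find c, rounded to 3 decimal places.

Σ(b_i − a_i)² = 277·(11)² = 33517.
c = 2t²/33517 = 2·655²/33517 = 25.6004.

25.600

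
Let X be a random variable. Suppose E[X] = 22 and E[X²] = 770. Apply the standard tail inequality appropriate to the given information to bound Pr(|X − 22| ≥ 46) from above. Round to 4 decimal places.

The first two moments determine the variance, so Chebyshev's inequality is the sharpest standard bound available.
Var(X) = E[X²] − (E[X])² = 770 − 484 = 286.
Chebyshev's inequality: Pr(|X − μ| ≥ t) ≤ Var(X)/t² = 286/2116 = 0.1352.

0.1352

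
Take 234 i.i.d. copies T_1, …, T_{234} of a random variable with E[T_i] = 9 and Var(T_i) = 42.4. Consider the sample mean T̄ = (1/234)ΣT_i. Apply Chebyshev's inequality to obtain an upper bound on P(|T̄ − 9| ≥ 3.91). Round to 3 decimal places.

Var(T̄) = Var(T_i)/n = 42.4/234 = 0.1812.
Chebyshev: P(|T̄ − 9| ≥ 3.91) ≤ Var(T̄)/(3.91)² = 42.4/(234·3.91²) = 0.0119.

0.012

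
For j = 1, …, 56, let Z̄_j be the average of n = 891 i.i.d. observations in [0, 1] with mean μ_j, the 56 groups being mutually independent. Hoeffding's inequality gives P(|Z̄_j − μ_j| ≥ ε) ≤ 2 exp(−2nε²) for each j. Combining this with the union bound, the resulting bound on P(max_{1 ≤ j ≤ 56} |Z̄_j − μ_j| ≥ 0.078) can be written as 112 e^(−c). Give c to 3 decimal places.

Union bound over the 56 events: P(max_{1 ≤ j ≤ 56} |Z̄_j − μ_j| ≥ 0.078) ≤ 56·2·exp(−2nε²) = 112 exp(−2·891·0.078²).
So c = 2·891·0.078² = 10.8417.

10.842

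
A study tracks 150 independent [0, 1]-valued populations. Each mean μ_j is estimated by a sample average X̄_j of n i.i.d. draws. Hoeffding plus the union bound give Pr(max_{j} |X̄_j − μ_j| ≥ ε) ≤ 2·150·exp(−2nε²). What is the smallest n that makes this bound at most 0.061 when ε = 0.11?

Need 2·150·exp(−2nε²) ≤ 0.061, i.e. exp(−2nε²) ≤ 0.061/300.
So 2nε² ≥ ln(300/0.061) = 8.500664.
Hence n ≥ 8.500664/(2·0.11²) = 351.267.
The smallest integer n is 352.

352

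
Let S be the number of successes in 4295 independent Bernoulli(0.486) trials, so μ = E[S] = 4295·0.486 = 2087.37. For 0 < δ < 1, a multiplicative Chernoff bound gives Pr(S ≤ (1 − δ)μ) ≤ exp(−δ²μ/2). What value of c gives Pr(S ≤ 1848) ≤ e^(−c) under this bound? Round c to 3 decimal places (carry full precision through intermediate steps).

Write 1848 = (1 − δ)μ, so δ = 1 − 1848/2087.37 = 0.1146754…
Then the exponent is δ²μ/2 = (μ − 1848)²/(2μ) = 13.724926.

13.725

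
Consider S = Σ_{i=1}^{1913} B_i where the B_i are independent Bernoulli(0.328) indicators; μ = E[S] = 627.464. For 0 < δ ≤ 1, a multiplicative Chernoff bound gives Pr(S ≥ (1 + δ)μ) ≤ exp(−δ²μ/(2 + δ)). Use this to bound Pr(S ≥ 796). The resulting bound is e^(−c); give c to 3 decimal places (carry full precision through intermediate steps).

19.954

Write 796 = (1 + δ)μ, so δ = 796/627.464 − 1 = 0.2685987…
Then the exponent is δ²μ/(2 + δ) = (796 − μ)² / (μ·(2 + δ)) = 19.954409.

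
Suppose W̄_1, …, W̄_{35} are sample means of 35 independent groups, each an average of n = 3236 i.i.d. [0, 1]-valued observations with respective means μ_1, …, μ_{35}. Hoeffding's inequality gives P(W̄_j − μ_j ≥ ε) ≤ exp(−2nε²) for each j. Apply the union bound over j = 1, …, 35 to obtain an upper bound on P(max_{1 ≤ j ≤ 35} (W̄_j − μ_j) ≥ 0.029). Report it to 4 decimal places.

Per-experiment Hoeffding bound: exp(−2·3236·0.029²) = exp(−5.44295) = 0.0043267.
Union bound over 35 events: 35·0.0043267 = 0.15143.

0.1514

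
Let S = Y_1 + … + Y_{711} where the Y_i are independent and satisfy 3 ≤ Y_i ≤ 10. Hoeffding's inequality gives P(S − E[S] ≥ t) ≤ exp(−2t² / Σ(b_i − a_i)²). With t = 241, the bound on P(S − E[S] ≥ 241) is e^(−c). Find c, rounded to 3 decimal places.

3.334

Σ(b_i − a_i)² = 711·(7)² = 34839.
c = 2t²/34839 = 2·241²/34839 = 3.3343.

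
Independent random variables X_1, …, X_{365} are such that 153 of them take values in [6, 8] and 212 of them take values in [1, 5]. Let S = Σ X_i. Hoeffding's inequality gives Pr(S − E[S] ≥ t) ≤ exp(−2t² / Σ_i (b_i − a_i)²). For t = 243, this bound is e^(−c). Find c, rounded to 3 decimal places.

29.495

Σ(b_i − a_i)² = 153·2² + 212·4² = 4004.
c = 2t² / 4004 = 2·243² / 4004 = 29.4950.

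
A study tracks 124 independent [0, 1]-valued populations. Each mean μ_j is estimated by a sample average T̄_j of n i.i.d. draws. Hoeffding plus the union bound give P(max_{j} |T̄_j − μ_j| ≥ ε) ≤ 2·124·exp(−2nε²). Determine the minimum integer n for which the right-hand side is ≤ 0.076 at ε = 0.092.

Need 2·124·exp(−2nε²) ≤ 0.076, i.e. exp(−2nε²) ≤ 0.076/248.
So 2nε² ≥ ln(248/0.076) = 8.090451.
Hence n ≥ 8.090451/(2·0.092²) = 477.933.
The smallest integer n is 478.

478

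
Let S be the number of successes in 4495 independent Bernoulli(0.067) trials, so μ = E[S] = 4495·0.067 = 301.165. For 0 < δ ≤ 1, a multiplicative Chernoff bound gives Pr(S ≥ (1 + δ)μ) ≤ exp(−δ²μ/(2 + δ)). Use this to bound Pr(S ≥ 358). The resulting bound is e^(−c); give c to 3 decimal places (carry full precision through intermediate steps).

Write 358 = (1 + δ)μ, so δ = 358/301.165 − 1 = 0.1887171…
Then the exponent is δ²μ/(2 + δ) = (358 − μ)² / (μ·(2 + δ)) = 4.900468.

4.900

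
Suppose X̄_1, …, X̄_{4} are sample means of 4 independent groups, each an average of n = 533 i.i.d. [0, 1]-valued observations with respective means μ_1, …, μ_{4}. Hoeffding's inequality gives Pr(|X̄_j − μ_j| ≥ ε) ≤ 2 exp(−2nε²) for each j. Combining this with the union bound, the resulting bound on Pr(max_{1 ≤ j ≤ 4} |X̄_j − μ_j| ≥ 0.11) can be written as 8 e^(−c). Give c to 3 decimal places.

12.899

Union bound over the 4 events: Pr(max_{1 ≤ j ≤ 4} |X̄_j − μ_j| ≥ 0.11) ≤ 4·2·exp(−2nε²) = 8 exp(−2·533·0.11²).
So c = 2·533·0.11² = 12.8986.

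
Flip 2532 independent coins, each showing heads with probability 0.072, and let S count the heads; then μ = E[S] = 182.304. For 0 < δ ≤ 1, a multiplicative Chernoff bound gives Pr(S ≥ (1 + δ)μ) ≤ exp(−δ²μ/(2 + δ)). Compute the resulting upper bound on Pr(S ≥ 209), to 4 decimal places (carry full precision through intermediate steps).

Write 209 = (1 + δ)μ, so δ = 209/182.304 − 1 = 0.1464367…
Then the exponent is δ²μ/(2 + δ) = (209 − μ)² / (μ·(2 + δ)) = 1.821286.
Bound = exp(−1.821286) = 0.16182.

0.1618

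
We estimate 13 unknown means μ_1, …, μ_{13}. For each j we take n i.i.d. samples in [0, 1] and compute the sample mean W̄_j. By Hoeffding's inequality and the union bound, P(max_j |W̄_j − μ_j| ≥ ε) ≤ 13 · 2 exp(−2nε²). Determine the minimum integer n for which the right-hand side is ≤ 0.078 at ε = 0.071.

Need 2·13·exp(−2nε²) ≤ 0.078, i.e. exp(−2nε²) ≤ 0.078/26.
So 2nε² ≥ ln(26/0.078) = 5.809143.
Hence n ≥ 5.809143/(2·0.071²) = 576.190.
The smallest integer n is 577.

577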